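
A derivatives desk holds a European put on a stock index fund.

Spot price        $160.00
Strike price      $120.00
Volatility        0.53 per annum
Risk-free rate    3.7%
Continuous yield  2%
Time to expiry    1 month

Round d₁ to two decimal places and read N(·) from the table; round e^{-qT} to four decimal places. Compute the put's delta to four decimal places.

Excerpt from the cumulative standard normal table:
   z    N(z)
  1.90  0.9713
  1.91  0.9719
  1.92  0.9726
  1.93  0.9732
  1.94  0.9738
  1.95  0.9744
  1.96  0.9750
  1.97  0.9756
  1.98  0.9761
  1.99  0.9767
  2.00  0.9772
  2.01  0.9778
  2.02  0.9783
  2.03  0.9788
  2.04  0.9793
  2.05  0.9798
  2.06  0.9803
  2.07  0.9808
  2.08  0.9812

-0.0244

σ√T = 0.53 × 0.2887 = 0.1530
d₁ = [ln(160/120) + (0.037 − 0.02 + 0.53²/2)·0.08333] / 0.1530 = [0.2877 + 0.0131] / 0.1530 = 1.9661 which rounds to 1.97
N(d₁) = N(1.97) = 0.9756
Δ_put = e^(−qT)·(N(d₁) − 1) = 0.9983·(0.9756 − 1) = -0.0244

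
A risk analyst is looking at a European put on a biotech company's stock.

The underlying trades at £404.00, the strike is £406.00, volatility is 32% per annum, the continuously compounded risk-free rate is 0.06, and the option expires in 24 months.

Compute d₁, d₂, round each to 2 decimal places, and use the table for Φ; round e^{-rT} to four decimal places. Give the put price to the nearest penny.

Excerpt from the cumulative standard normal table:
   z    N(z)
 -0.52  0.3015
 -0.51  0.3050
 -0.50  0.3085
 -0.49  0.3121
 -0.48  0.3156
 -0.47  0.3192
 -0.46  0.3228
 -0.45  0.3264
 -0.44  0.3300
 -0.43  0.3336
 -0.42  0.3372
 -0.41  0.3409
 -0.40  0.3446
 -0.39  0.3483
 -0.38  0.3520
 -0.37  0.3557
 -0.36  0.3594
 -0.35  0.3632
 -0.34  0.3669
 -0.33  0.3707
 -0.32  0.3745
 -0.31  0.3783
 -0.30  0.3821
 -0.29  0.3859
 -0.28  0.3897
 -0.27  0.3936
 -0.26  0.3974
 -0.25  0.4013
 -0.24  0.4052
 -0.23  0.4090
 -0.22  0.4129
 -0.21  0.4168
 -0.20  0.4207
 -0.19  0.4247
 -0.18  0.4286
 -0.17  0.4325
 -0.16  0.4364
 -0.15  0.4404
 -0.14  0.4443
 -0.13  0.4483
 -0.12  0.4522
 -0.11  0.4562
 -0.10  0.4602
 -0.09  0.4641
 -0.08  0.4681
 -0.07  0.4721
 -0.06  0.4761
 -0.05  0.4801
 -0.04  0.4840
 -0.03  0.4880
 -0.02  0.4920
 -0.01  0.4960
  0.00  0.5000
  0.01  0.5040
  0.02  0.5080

£48.22

σ√T = 0.32·√2 = 0.4525
d₁ = [ln(404/406) + (0.06 + 0.32²/2)·2] / 0.4525 = [-0.0049 + 0.2224] / 0.4525 = 0.4805 → 0.48
d₂ = d₁ − σ√T = 0.4805 − 0.4525 = 0.0280 → 0.03
e^(−rT) = e^(−0.06·2) = 0.8869
N(−d₂) = N(-0.03) = 0.4880;  N(−d₁) = N(-0.48) = 0.3156
P = 406·0.8869·0.4880 − 404·0.3156 = 175.7197 − 127.5024 = 48.2173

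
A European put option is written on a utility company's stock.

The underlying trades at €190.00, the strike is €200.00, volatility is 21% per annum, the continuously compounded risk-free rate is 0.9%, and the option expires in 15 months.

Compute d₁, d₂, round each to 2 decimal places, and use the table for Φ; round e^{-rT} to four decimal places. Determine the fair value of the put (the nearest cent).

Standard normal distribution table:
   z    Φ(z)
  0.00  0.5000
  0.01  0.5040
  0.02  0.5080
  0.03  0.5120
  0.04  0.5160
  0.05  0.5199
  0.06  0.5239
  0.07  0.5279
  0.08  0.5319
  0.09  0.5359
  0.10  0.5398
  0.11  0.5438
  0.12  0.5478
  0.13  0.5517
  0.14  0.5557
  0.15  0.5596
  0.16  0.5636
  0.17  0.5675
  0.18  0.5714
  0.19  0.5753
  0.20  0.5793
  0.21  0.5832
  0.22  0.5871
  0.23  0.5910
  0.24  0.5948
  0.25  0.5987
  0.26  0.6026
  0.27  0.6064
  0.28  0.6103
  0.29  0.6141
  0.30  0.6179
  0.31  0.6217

€22.66

T = 1.25;  σ√T = 0.2348
ln(S/K) + (r + σ²/2)T = ln(190/200) + (0.009 + 0.21²/2)·1.25 = -0.0513 + 0.0388 = -0.0125
d₁ = -0.0125 / 0.2348 = -0.0532 ⇒ -0.05
d₂ = d₁ − σ√T = -0.0532 − 0.2348 = -0.2879 ⇒ -0.29
e^(−rT) = e^(−0.009·1.25) = 0.9888
N(−d₂) = N(0.29) = 0.6141;  N(−d₁) = N(0.05) = 0.5199
P = 200·0.9888·0.6141 − 190·0.5199 = 121.4444 − 98.7810 = 22.6634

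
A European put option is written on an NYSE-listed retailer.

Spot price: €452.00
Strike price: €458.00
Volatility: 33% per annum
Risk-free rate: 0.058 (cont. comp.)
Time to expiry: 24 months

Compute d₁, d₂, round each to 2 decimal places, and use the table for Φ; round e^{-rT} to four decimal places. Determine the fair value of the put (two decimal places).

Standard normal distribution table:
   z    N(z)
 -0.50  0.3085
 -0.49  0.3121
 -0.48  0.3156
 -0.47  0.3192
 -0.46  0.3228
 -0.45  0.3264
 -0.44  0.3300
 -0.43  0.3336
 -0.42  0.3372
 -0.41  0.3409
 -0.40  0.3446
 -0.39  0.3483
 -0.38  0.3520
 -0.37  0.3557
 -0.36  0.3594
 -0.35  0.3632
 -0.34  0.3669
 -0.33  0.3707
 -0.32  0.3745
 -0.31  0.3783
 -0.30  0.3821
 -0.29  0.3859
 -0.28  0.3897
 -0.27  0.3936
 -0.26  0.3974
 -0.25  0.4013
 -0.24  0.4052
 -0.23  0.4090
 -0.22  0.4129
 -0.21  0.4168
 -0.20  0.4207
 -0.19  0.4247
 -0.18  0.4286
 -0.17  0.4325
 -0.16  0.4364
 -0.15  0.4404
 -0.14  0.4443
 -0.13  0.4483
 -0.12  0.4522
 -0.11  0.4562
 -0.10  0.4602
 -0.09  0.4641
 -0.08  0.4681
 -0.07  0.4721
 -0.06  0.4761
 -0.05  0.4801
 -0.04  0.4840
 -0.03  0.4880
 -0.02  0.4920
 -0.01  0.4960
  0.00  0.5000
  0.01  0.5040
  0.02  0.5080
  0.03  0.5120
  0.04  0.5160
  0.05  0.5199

σ√T = 0.33·√2 = 0.4667
d₁ = [ln(452/458) + (0.058 + ½·0.33²)·2] / (σ√T) = (-0.0132 + 0.2249) / 0.4667 = 0.4536 ≈ 0.45
d₂ = 0.4536 − 0.4667 = -0.0130 ≈ -0.01
e^(−rT) = e^(−0.058·2) = 0.8905
P = 458·0.8905·N(0.01) − 452·N(-0.45) = 458·0.8905·0.5040 − 452·0.3264 = 205.5559 − 147.5328 = 58.0231

€58.02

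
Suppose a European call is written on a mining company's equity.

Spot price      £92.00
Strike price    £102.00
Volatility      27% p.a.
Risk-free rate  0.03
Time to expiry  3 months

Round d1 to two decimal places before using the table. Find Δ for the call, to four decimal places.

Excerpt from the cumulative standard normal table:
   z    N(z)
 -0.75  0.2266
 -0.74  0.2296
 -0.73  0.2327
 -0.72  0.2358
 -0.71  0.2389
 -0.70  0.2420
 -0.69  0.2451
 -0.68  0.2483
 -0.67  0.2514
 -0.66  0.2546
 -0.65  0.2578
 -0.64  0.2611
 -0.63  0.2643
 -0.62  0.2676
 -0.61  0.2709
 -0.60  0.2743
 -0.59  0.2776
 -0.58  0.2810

σ√T = 0.27 × 0.5000 = 0.1350
d₁ = [ln(92/102) + (0.03 + ½·0.27²)·0.25] / (σ√T) = (-0.1032 + 0.0166) / 0.1350 = -0.6413 → -0.64
N(d₁) = N(-0.64) = 0.2611
Δ_call = N(d₁) = 0.2611

0.2611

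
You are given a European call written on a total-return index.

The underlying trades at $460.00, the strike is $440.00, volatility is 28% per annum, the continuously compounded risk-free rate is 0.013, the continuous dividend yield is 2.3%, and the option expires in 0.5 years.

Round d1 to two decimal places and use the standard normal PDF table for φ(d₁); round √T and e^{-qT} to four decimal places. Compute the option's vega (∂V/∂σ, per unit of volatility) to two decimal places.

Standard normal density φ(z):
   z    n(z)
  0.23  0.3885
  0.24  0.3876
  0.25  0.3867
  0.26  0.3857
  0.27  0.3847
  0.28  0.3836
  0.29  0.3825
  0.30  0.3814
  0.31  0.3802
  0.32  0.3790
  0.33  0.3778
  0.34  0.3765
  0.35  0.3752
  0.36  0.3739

σ√T = 0.28 × 0.7071 = 0.1980
d₁ = [ln(460/440) + (0.013 − 0.023 + 0.28²/2)·0.5] / 0.1980 = [0.0445 + 0.0146] / 0.1980 = 0.2983 ⇒ 0.30
√T = √0.5 = 0.7071
φ(d₁) = φ(0.30) = 0.3814
e^(−qT) = e^(−0.023·0.5) = 0.9886
vega = S·e^(−qT)·φ(d₁)·√T = 460·0.9886·0.3814·0.7071 = 122.6422

122.64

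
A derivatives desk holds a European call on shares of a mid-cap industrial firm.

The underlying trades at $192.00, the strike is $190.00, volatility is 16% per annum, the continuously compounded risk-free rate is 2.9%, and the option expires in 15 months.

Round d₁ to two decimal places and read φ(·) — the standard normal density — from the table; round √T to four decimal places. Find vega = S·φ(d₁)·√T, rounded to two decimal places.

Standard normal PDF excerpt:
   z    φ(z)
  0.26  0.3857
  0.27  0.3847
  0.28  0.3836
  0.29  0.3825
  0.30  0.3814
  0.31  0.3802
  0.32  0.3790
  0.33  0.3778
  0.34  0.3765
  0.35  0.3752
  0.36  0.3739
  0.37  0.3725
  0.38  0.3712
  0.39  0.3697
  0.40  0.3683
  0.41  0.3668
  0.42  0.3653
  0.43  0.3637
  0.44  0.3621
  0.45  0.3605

80.54

T = 1.25;  σ√T = 0.1789
d₁ = [ln(192/190) + (0.029 + ½·0.16²)·1.25] / (σ√T) = (0.0105 + 0.0523) / 0.1789 = 0.3506 ≈ 0.35
√T = √1.25 = 1.1180
φ(d₁) = φ(0.35) = 0.3752
vega = S·φ(d₁)·√T = 192·0.3752·1.1180 = 80.5389
(Call and put vega coincide under Black-Scholes.)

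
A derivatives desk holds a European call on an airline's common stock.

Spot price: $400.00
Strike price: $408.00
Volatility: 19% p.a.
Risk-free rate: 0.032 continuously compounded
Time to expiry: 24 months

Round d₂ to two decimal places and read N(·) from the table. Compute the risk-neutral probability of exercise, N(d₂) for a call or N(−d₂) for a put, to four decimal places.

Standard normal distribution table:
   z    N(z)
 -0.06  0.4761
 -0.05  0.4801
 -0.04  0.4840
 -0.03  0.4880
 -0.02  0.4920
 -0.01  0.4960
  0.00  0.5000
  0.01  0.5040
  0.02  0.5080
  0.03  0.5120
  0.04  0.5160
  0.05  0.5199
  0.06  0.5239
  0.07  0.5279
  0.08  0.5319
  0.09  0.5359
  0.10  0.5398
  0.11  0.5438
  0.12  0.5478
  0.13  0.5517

σ√T = 0.19·√2 = 0.2687
d₁ = [ln(400/408) + (0.032 + 0.19²/2)·2] / 0.2687 = [-0.0198 + 0.1001] / 0.2687 = 0.2988 which rounds to 0.30
d₂ = d₁ − σ√T = 0.2988 − 0.2687 = 0.0301 which rounds to 0.03
Risk-neutral Pr[S_T > K] = N(d₂) = N(0.03) = 0.5120

0.5120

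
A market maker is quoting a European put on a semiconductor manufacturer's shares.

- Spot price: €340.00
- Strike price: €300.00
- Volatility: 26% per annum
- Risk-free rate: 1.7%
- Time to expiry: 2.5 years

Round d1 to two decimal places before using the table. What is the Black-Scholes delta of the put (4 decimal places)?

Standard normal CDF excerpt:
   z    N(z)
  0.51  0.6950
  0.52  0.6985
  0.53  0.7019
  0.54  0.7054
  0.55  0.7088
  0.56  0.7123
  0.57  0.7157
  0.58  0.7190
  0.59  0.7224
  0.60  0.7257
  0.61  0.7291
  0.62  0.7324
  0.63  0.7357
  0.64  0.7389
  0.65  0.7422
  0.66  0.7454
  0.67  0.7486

σ√T = 0.26 × 1.5811 = 0.4111
d₁ = [ln(340/300) + (0.017 + 0.26²/2)·2.5] / 0.4111 = [0.1252 + 0.1270] / 0.4111 = 0.6134 ⇒ 0.61
N(d₁) = N(0.61) = 0.7291
Δ_put = N(d₁) − 1 = 0.7291 − 1 = -0.2709

-0.2709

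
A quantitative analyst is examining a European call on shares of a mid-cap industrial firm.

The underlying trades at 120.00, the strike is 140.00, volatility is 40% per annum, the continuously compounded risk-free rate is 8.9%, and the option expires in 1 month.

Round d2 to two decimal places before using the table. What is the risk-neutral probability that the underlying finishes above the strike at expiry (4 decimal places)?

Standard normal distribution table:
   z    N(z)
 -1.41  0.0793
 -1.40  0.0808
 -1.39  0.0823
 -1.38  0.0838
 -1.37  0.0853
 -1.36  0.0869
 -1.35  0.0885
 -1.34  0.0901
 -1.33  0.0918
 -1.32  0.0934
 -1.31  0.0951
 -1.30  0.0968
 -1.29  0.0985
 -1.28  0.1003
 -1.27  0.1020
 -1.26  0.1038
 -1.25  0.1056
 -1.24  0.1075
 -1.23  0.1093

σ√T = 0.4·√0.08333 = 0.1155
d₁ = [ln(120/140) + (0.089 + 0.4²/2)·0.08333] / 0.1155 = [-0.1542 + 0.0141] / 0.1155 = -1.2130 ⇒ -1.21
d₂ = d₁ − σ√T = -1.2130 − 0.1155 = -1.3285 ⇒ -1.33
Pr(exercise) under Q = N(d₂) = 0.0918

0.0918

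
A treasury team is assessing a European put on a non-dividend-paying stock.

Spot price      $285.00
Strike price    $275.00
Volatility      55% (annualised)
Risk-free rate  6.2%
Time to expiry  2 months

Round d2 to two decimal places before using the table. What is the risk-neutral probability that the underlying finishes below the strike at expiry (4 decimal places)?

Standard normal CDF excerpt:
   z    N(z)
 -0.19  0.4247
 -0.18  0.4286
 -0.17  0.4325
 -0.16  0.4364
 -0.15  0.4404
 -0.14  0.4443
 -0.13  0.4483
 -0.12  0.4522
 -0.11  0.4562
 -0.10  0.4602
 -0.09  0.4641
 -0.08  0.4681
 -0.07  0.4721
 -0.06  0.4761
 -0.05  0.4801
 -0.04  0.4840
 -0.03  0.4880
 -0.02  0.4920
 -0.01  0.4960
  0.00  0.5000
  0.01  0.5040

σ√T = 0.55 × 0.4082 = 0.2245
d₁ = [ln(285/275) + (0.062 + ½·0.55²)·0.1667] / (σ√T) = (0.0357 + 0.0355) / 0.2245 = 0.3174 which rounds to 0.32
d₂ = 0.3174 − 0.2245 = 0.0928 which rounds to 0.09
Pr(exercise) under Q = N(−d₂) = N(-0.09) = 0.4641

0.4641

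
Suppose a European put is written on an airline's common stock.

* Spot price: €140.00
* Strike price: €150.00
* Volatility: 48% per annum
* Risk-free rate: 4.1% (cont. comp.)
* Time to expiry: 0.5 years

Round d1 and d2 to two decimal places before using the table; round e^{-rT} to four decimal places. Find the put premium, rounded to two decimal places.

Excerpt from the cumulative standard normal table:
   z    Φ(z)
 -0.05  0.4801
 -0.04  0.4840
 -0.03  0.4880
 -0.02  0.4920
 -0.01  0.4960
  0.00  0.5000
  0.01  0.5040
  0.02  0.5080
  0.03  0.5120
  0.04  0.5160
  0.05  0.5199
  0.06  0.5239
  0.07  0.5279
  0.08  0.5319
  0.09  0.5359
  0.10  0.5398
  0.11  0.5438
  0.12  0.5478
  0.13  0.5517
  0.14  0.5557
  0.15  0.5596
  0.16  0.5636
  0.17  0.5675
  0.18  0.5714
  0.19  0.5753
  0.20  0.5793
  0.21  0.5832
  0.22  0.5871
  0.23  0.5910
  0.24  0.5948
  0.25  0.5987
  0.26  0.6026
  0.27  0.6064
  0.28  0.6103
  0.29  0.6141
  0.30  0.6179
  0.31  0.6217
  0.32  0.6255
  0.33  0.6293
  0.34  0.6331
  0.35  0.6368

€23.04

T = 0.5;  σ√T = 0.3394
ln(S/K) + (r + σ²/2)T = ln(140/150) + (0.041 + 0.48²/2)·0.5 = -0.0690 + 0.0781 = 0.0091
d₁ = 0.0091 / 0.3394 = 0.0268 which rounds to 0.03
d₂ = d₁ − σ√T = 0.0268 − 0.3394 = -0.3126 which rounds to -0.31
exp(−rT) = exp(−0.041·0.5) = 0.9797
N(−d₂) = N(0.31) = 0.6217;  N(−d₁) = N(-0.03) = 0.4880
P = 150·0.9797·0.6217 − 140·0.4880 = 91.3619 − 68.3200 = 23.0419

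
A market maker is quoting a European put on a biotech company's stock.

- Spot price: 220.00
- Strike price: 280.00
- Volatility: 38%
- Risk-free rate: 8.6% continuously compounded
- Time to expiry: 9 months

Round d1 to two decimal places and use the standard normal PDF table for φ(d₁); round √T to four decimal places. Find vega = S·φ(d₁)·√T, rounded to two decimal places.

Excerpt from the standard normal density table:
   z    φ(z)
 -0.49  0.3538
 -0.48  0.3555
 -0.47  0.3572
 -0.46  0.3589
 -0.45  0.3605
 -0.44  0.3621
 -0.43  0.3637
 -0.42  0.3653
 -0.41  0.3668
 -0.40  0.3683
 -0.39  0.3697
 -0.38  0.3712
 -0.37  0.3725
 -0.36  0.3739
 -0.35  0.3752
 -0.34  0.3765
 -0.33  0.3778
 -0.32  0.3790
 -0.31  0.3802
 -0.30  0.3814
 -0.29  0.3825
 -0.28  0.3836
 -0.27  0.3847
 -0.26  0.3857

70.97

σ√T = 0.38·√0.75 = 0.3291
d₁ = [ln(220/280) + (0.086 + 0.38²/2)·0.75] / 0.3291 = [-0.2412 + 0.1187] / 0.3291 = -0.3723 → -0.37
√T = √0.75 = 0.8660
φ(d₁) = φ(-0.37) = 0.3725
vega = S·φ(d₁)·√T = 220·0.3725·0.8660 = 70.9687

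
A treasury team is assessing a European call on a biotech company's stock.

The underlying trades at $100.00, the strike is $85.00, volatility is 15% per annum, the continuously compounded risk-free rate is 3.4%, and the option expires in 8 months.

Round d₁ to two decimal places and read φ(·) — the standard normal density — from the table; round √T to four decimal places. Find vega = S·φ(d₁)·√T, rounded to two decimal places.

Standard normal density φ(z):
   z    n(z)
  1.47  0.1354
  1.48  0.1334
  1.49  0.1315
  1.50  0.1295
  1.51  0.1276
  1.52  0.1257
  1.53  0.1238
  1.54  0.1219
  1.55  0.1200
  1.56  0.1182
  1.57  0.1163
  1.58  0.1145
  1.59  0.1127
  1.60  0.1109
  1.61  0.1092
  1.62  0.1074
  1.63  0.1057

9.50

T = 0.6667;  σ√T = 0.1225
d₁ = [ln(100/85) + (0.034 + 0.15²/2)·0.6667] / 0.1225 = [0.1625 + 0.0302] / 0.1225 = 1.5733 which rounds to 1.57
√T = √0.6667 = 0.8165
φ(d₁) = φ(1.57) = 0.1163
vega = S·φ(d₁)·√T = 100·0.1163·0.8165 = 9.4959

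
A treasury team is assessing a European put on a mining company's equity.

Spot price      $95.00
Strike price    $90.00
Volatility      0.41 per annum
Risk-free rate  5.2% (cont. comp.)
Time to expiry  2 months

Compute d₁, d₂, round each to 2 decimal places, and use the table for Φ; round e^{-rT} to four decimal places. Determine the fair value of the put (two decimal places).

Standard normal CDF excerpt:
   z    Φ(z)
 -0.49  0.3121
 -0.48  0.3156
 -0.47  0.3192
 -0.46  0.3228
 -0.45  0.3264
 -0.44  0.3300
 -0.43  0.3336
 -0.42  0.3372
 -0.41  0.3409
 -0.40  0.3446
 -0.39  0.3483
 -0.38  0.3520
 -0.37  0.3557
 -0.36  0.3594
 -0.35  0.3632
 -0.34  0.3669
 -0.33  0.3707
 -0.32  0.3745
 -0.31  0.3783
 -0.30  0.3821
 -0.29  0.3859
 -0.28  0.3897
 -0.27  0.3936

$3.77

σ√T = 0.41·√0.1667 = 0.1674
ln(S/K) + (r + σ²/2)T = ln(95/90) + (0.052 + 0.41²/2)·0.1667 = 0.0541 + 0.0227 = 0.0767
d₁ = 0.0767 / 0.1674 = 0.4585 ⇒ 0.46
d₂ = d₁ − σ√T = 0.4585 − 0.1674 = 0.2911 ⇒ 0.29
exp(−rT) = exp(−0.052·0.1667) = 0.9914
N(−d₂) = N(-0.29) = 0.3859;  N(−d₁) = N(-0.46) = 0.3228
P = 90·0.9914·0.3859 − 95·0.3228 = 34.4323 − 30.6660 = 3.7663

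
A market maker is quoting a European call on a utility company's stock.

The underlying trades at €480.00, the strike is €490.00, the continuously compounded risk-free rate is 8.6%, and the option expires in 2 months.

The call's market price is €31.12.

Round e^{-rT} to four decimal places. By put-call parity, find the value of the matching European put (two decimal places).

e^(−rT) = e^(−0.086·0.1667) = 0.9858
Put-call parity: C − P = S − K·e^(−rT) = 480 − 490·0.9858 = 480 − 483.0420 = -3.0420
P = C − (C − P) = 31.12 − (-3.0420) = 34.1620

€34.16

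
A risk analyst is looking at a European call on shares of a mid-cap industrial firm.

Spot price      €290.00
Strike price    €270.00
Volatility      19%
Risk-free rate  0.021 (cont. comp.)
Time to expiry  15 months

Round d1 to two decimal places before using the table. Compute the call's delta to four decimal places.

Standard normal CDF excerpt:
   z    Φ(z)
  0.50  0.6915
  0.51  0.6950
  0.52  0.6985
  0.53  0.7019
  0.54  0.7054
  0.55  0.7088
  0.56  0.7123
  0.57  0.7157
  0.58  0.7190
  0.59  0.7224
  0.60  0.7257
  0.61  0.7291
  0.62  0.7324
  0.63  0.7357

σ√T = 0.19·√1.25 = 0.2124
d₁ = [ln(290/270) + (0.021 + 0.19²/2)·1.25] / 0.2124 = [0.0715 + 0.0488] / 0.2124 = 0.5662 ⇒ 0.57
N(d₁) = N(0.57) = 0.7157
Δ_call = N(d₁) = 0.7157

0.7157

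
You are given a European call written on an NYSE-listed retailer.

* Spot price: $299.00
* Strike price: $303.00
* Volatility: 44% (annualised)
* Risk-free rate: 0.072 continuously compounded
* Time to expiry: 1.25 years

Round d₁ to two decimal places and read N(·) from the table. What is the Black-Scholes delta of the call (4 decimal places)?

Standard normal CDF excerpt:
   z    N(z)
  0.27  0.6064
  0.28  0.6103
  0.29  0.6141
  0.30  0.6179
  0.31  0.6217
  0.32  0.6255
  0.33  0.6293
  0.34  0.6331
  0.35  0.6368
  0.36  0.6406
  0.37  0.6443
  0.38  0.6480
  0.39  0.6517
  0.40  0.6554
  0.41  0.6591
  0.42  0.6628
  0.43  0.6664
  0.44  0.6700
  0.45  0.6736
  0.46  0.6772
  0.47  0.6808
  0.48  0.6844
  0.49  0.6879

σ√T = 0.44 × 1.1180 = 0.4919
ln(S/K) + (r + σ²/2)T = ln(299/303) + (0.072 + 0.44²/2)·1.25 = -0.0133 + 0.2110 = 0.1977
d₁ = 0.1977 / 0.4919 = 0.4019 ≈ 0.40
N(d₁) = N(0.40) = 0.6554
Δ_call = N(d₁) = 0.6554

0.6554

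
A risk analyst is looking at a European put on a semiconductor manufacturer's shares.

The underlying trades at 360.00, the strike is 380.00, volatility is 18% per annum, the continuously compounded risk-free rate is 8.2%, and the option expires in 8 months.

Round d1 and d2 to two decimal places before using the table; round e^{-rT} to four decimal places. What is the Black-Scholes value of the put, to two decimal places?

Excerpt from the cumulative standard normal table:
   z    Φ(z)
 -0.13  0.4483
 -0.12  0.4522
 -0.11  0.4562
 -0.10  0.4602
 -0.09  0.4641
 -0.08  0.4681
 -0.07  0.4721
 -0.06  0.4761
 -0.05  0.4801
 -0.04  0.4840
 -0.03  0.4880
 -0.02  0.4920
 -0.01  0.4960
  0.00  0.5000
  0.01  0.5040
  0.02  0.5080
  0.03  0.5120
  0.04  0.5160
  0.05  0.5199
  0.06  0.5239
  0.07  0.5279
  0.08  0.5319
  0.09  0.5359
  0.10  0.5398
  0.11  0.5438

σ√T = 0.18·√0.6667 = 0.1470
d₁ = [ln(360/380) + (0.082 + ½·0.18²)·0.6667] / (σ√T) = (-0.0541 + 0.0655) / 0.1470 = 0.0776 ≈ 0.08
d₂ = 0.0776 − 0.1470 = -0.0694 ≈ -0.07
exp(−rT) = exp(−0.082·0.6667) = 0.9468
P = 380·0.9468·N(0.07) − 360·N(-0.08) = 380·0.9468·0.5279 − 360·0.4681 = 189.9300 − 168.5160 = 21.4140

21.41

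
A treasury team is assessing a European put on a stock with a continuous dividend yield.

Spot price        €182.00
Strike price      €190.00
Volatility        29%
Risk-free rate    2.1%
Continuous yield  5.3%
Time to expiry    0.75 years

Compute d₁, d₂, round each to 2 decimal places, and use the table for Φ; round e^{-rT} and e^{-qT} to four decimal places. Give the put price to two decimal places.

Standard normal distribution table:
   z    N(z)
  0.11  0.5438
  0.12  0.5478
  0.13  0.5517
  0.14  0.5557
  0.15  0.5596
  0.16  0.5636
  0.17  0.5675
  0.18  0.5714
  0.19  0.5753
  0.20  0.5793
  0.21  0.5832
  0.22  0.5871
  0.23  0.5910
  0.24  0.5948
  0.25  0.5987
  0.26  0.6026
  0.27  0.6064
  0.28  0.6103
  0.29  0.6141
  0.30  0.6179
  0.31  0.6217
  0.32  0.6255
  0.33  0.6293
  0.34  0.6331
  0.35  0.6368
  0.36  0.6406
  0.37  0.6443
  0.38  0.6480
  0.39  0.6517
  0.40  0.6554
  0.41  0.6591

T = 0.75;  σ√T = 0.2511
d₁ = [ln(182/190) + (0.021 − 0.053 + 0.29²/2)·0.75] / 0.2511 = [-0.0430 + 0.0075] / 0.2511 = -0.1413 → -0.14
d₂ = d₁ − σ√T = -0.1413 − 0.2511 = -0.3924 → -0.39
exp(−qT) = exp(−0.053·0.75) = 0.9610;  exp(−rT) = exp(−0.021·0.75) = 0.9844
P = 190·0.9844·N(0.39) − 182·0.9610·N(0.14) = 190·0.9844·0.6517 − 182·0.9610·0.5557 = 121.8914 − 97.1930 = 24.6983

€24.70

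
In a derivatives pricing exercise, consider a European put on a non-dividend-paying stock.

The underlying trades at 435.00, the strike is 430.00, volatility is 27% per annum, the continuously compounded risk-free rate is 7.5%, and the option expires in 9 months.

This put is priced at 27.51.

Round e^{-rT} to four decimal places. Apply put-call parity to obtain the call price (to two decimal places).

exp(−rT) = exp(−0.075·0.75) = 0.9453
Put-call parity: C − P = S − K·e^(−rT) = 435 − 430·0.9453 = 435 − 406.4790 = 28.5210
C = P + (C − P) = 27.51 + (28.5210) = 56.0310

56.03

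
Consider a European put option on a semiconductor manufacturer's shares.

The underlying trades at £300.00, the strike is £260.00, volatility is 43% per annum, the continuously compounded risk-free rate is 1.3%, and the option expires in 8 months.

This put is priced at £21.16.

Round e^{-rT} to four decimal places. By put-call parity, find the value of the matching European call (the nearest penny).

£63.40

exp(−rT) = exp(−0.013·0.6667) = 0.9914
Put-call parity: C − P = S − K·e^(−rT) = 300 − 260·0.9914 = 300 − 257.7640 = 42.2360
C = P + (C − P) = 21.16 + (42.2360) = 63.3960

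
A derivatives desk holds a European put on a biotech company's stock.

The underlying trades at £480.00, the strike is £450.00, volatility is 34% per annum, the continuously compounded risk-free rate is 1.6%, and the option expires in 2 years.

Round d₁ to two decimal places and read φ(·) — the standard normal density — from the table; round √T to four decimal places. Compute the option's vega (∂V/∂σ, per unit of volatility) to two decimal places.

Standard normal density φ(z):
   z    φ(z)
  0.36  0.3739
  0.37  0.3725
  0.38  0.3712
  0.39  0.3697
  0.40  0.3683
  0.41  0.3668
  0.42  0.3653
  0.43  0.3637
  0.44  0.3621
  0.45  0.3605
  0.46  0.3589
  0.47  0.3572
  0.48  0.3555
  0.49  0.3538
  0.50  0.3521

σ√T = 0.34·√2 = 0.4808
d₁ = [ln(480/450) + (0.016 + ½·0.34²)·2] / (σ√T) = (0.0645 + 0.1476) / 0.4808 = 0.4412 which rounds to 0.44
√T = √2 = 1.4142
φ(d₁) = φ(0.44) = 0.3621
vega = S·φ(d₁)·√T = 480·0.3621·1.4142 = 245.7993

245.80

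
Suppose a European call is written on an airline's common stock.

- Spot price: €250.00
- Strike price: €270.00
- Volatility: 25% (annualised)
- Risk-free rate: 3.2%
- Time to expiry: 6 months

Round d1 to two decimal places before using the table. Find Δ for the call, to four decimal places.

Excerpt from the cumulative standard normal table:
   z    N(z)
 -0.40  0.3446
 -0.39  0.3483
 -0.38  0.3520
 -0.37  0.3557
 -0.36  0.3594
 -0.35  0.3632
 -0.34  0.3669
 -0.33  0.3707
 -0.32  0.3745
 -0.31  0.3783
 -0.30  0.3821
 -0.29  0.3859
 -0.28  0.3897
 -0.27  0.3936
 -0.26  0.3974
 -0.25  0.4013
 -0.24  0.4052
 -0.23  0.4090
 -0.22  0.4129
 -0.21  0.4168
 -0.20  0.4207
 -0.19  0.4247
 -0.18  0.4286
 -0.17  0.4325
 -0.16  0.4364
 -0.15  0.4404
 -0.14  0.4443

0.3974

σ√T = 0.25·√0.5 = 0.1768
d₁ = [ln(250/270) + (0.032 + ½·0.25²)·0.5] / (σ√T) = (-0.0770 + 0.0316) / 0.1768 = -0.2565 which rounds to -0.26
N(d₁) = N(-0.26) = 0.3974
Δ_call = N(d₁) = 0.3974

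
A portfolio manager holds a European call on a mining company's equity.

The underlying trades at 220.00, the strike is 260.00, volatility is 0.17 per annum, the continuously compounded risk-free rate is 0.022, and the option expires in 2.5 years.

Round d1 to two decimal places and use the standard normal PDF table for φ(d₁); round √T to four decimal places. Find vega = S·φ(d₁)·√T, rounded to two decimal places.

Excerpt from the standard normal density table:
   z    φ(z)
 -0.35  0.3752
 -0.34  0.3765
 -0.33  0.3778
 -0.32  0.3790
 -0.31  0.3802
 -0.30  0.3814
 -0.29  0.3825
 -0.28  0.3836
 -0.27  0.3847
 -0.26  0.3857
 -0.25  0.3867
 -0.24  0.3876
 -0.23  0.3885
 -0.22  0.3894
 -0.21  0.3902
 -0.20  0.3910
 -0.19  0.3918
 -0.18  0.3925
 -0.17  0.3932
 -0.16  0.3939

σ√T = 0.17·√2.5 = 0.2688
d₁ = [ln(220/260) + (0.022 + ½·0.17²)·2.5] / (σ√T) = (-0.1671 + 0.0911) / 0.2688 = -0.2825 ≈ -0.28
√T = √2.5 = 1.5811
φ(d₁) = φ(-0.28) = 0.3836
vega = S·φ(d₁)·√T = 220·0.3836·1.5811 = 133.4322

133.43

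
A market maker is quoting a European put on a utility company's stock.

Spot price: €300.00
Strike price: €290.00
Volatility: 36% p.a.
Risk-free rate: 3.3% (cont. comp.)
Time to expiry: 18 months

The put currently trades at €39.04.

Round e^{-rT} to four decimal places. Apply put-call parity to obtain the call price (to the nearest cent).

e^(−rT) = e^(−0.033·1.5) = 0.9517
Put-call parity: C − P = S − K·e^(−rT) = 300 − 290·0.9517 = 300 − 275.9930 = 24.0070
C = P + (C − P) = 39.04 + (24.0070) = 63.0470

€63.05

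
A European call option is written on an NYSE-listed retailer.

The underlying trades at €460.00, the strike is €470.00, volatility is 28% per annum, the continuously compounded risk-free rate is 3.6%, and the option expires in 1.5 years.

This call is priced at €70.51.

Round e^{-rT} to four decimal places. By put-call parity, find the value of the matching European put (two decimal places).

€55.79

e^(−rT) = e^(−0.036·1.5) = 0.9474
Put-call parity: C − P = S − K·e^(−rT) = 460 − 470·0.9474 = 460 − 445.2780 = 14.7220
P = C − (C − P) = 70.51 − (14.7220) = 55.7880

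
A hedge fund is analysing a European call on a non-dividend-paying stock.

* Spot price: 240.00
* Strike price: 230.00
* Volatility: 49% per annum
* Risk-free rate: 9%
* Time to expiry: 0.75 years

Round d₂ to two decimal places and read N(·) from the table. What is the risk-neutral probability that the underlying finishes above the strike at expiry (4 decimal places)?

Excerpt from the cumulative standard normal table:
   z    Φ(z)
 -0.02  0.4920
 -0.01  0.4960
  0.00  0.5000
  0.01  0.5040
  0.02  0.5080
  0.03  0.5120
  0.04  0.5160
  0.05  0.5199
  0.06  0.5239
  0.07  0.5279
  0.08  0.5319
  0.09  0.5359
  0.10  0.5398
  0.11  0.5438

0.5199

σ√T = 0.49·√0.75 = 0.4244
d₁ = [ln(240/230) + (0.09 + 0.49²/2)·0.75] / 0.4244 = [0.0426 + 0.1575] / 0.4244 = 0.4715 which rounds to 0.47
d₂ = d₁ − σ√T = 0.4715 − 0.4244 = 0.0472 which rounds to 0.05
Pr(exercise) under Q = N(d₂) = 0.5199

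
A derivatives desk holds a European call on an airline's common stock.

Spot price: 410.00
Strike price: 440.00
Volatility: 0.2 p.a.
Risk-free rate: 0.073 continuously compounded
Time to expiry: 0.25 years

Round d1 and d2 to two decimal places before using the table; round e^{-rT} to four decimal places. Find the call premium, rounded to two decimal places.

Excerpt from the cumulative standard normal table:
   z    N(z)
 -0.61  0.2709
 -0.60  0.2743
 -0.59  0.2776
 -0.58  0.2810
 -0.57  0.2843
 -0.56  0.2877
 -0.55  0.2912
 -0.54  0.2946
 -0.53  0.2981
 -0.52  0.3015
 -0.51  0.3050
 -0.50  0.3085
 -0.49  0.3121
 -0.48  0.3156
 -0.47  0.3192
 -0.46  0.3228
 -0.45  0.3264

σ√T = 0.2 × 0.5000 = 0.1000
d₁ = [ln(410/440) + (0.073 + 0.2²/2)·0.25] / 0.1000 = [-0.0706 + 0.0232] / 0.1000 = -0.4737 → -0.47
d₂ = d₁ − σ√T = -0.4737 − 0.1000 = -0.5737 → -0.57
e^(−rT) = e^(−0.073·0.25) = 0.9819
C = 410·N(-0.47) − 440·0.9819·N(-0.57) = 410·0.3192 − 440·0.9819·0.2843 = 130.8720 − 122.8278 = 8.0442

8.04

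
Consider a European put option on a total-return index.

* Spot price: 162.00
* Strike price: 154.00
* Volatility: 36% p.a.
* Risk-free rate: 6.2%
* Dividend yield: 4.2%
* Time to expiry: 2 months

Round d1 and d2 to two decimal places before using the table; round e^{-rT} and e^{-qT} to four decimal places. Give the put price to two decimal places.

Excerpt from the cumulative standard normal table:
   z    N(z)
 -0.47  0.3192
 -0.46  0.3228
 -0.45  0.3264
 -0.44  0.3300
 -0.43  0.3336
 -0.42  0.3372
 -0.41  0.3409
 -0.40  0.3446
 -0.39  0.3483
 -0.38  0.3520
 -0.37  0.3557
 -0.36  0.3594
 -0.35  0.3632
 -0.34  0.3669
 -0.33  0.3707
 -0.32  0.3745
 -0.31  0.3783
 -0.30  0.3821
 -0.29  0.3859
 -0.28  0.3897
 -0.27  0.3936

T = 0.1667;  σ√T = 0.1470
d₁ = [ln(162/154) + (0.062 − 0.042 + ½·0.36²)·0.1667] / (σ√T) = (0.0506 + 0.0141) / 0.1470 = 0.4408 → 0.44
d₂ = 0.4408 − 0.1470 = 0.2938 → 0.29
e^(−qT) = e^(−0.042·0.1667) = 0.9930;  e^(−rT) = e^(−0.062·0.1667) = 0.9897
P = 154·0.9897·N(-0.29) − 162·0.9930·N(-0.44) = 154·0.9897·0.3859 − 162·0.9930·0.3300 = 58.8165 − 53.0858 = 5.7307

5.73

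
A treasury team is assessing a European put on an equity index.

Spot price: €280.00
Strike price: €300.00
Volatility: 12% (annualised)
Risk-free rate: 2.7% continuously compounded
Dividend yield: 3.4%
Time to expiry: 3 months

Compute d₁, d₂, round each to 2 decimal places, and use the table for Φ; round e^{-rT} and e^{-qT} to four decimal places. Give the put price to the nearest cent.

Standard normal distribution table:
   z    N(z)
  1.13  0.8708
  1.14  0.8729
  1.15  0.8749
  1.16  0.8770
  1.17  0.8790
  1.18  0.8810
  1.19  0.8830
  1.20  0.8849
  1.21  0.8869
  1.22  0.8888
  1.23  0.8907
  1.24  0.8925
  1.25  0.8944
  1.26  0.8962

T = 0.25;  σ√T = 0.0600
ln(S/K) + (r − q + σ²/2)T = ln(280/300) + (0.027 − 0.034 + 0.12²/2)·0.25 = -0.0690 + 0.0000 = -0.0689
d₁ = -0.0689 / 0.0600 = -1.1490 which rounds to -1.15
d₂ = d₁ − σ√T = -1.1490 − 0.0600 = -1.2090 which rounds to -1.21
exp(−qT) = exp(−0.034·0.25) = 0.9915;  exp(−rT) = exp(−0.027·0.25) = 0.9933
P = 300·0.9933·N(1.21) − 280·0.9915·N(1.15) = 300·0.9933·0.8869 − 280·0.9915·0.8749 = 264.2873 − 242.8897 = 21.3976

€21.40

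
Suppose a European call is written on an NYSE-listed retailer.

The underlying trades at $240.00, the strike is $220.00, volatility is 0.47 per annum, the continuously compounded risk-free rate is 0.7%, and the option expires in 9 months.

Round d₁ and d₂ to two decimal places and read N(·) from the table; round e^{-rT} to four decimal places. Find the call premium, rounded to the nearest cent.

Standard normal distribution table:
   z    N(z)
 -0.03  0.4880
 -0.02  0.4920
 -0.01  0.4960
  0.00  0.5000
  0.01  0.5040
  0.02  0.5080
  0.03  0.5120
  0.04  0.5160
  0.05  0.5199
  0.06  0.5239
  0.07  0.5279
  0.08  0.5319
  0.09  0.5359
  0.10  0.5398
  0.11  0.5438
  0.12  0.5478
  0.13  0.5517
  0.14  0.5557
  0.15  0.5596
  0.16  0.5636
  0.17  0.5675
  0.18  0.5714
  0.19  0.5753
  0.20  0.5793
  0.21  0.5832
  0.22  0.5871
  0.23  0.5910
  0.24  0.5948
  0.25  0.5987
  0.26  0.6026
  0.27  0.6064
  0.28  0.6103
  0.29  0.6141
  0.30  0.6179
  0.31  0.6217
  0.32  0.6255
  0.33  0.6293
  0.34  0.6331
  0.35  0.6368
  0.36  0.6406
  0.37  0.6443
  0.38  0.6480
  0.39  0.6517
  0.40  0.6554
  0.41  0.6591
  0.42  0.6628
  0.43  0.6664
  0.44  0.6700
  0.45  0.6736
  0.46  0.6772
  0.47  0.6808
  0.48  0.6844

T = 0.75;  σ√T = 0.4070
ln(S/K) + (r + σ²/2)T = ln(240/220) + (0.007 + 0.47²/2)·0.75 = 0.0870 + 0.0881 = 0.1751
d₁ = 0.1751 / 0.4070 = 0.4302 ≈ 0.43
d₂ = d₁ − σ√T = 0.4302 − 0.4070 = 0.0232 ≈ 0.02
exp(−rT) = exp(−0.007·0.75) = 0.9948
N(d₁) = N(0.43) = 0.6664;  N(d₂) = N(0.02) = 0.5080
C = 240·0.6664 − 220·0.9948·0.5080 = 159.9360 − 111.1788 = 48.7572

$48.76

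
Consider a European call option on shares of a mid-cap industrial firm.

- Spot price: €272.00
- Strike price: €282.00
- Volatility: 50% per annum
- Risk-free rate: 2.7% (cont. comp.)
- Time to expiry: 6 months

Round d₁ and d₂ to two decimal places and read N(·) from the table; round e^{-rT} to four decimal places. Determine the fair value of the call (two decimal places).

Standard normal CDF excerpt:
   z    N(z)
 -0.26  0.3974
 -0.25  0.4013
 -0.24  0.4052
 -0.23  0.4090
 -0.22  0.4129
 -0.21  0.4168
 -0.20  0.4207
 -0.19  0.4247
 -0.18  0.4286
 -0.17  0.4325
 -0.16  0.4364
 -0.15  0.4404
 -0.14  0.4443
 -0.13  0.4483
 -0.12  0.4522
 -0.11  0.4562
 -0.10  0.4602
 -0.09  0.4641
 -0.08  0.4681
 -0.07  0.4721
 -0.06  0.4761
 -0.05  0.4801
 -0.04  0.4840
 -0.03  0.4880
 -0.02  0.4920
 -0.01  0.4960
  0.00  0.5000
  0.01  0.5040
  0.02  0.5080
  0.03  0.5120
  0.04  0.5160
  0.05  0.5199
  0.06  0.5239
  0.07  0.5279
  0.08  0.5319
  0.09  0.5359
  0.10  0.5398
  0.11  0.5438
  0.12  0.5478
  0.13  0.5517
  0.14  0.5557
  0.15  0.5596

σ√T = 0.5·√0.5 = 0.3536
d₁ = [ln(272/282) + (0.027 + ½·0.5²)·0.5] / (σ√T) = (-0.0361 + 0.0760) / 0.3536 = 0.1128 ⇒ 0.11
d₂ = 0.1128 − 0.3536 = -0.2407 ⇒ -0.24
exp(−rT) = exp(−0.027·0.5) = 0.9866
N(d₁) = N(0.11) = 0.5438;  N(d₂) = N(-0.24) = 0.4052
C = 272·0.5438 − 282·0.9866·0.4052 = 147.9136 − 112.7352 = 35.1784

€35.18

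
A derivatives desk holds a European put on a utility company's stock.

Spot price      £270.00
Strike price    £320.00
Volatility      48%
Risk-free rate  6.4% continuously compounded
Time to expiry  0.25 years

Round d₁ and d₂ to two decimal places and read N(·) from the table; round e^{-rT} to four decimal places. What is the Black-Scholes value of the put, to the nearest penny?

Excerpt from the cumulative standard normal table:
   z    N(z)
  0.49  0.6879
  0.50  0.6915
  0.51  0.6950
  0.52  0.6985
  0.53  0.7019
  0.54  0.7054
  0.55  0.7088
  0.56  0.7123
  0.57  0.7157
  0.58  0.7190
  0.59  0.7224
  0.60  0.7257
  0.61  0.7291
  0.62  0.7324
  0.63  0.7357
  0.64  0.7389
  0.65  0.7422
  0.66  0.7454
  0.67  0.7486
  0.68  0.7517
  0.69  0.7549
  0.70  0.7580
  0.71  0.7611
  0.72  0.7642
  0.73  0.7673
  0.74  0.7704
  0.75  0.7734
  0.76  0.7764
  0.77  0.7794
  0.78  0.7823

£55.90

σ√T = 0.48·√0.25 = 0.2400
d₁ = [ln(270/320) + (0.064 + ½·0.48²)·0.25] / (σ√T) = (-0.1699 + 0.0448) / 0.2400 = -0.5212 ⇒ -0.52
d₂ = -0.5212 − 0.2400 = -0.7612 ⇒ -0.76
exp(−rT) = exp(−0.064·0.25) = 0.9841
P = 320·0.9841·N(0.76) − 270·N(0.52) = 320·0.9841·0.7764 − 270·0.6985 = 244.4977 − 188.5950 = 55.9027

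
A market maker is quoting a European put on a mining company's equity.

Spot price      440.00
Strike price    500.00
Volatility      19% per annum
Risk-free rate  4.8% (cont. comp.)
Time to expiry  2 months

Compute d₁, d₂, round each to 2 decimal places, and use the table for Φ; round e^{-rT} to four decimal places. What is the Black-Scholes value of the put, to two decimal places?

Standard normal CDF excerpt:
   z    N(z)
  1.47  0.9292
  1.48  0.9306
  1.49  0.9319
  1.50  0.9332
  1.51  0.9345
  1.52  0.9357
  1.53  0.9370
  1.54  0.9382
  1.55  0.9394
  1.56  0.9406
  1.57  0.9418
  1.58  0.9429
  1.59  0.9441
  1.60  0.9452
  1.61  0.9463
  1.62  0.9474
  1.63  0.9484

56.50

σ√T = 0.19·√0.1667 = 0.0776
d₁ = [ln(440/500) + (0.048 + 0.19²/2)·0.1667] / 0.0776 = [-0.1278 + 0.0110] / 0.0776 = -1.5061 ⇒ -1.51
d₂ = d₁ − σ√T = -1.5061 − 0.0776 = -1.5837 ⇒ -1.58
e^(−rT) = e^(−0.048·0.1667) = 0.9920
N(−d₂) = N(1.58) = 0.9429;  N(−d₁) = N(1.51) = 0.9345
P = 500·0.9920·0.9429 − 440·0.9345 = 467.6784 − 411.1800 = 56.4984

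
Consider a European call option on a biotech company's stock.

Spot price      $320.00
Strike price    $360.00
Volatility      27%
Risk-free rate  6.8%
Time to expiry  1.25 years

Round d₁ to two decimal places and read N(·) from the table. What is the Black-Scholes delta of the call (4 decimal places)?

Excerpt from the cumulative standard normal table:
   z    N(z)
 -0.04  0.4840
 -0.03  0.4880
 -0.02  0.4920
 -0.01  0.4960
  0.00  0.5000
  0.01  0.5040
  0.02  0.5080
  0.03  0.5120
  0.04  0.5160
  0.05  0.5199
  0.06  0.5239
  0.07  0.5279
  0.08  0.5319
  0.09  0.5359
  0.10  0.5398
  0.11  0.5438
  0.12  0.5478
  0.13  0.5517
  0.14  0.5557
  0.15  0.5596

σ√T = 0.27·√1.25 = 0.3019
d₁ = [ln(320/360) + (0.068 + 0.27²/2)·1.25] / 0.3019 = [-0.1178 + 0.1306] / 0.3019 = 0.0423 which rounds to 0.04
N(d₁) = N(0.04) = 0.5160
Δ_call = N(d₁) = 0.5160

0.5160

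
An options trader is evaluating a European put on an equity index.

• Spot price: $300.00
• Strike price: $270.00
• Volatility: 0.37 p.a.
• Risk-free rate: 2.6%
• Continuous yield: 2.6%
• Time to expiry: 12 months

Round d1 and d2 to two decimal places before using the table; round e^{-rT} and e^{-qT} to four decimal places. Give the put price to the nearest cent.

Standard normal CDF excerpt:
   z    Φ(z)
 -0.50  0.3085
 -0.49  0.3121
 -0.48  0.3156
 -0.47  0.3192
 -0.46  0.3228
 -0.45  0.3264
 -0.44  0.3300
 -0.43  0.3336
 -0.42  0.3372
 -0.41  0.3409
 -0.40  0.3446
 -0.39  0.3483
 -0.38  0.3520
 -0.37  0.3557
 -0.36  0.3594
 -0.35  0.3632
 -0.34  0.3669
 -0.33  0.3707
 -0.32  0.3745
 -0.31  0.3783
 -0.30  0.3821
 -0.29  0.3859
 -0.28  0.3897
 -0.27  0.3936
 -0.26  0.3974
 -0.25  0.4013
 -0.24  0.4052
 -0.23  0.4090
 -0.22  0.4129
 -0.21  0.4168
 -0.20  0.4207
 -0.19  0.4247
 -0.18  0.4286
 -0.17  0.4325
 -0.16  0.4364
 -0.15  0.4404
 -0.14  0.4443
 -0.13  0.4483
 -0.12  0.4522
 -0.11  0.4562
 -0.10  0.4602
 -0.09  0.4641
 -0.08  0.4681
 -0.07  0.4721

$27.76

σ√T = 0.37 × 1.0000 = 0.3700
d₁ = [ln(300/270) + (0.026 − 0.026 + 0.37²/2)·1] / 0.3700 = [0.1054 + 0.0684] / 0.3700 = 0.4698 ≈ 0.47
d₂ = d₁ − σ√T = 0.4698 − 0.3700 = 0.0998 ≈ 0.10
exp(−qT) = exp(−0.026·1) = 0.9743;  exp(−rT) = exp(−0.026·1) = 0.9743
N(−d₂) = N(-0.10) = 0.4602;  N(−d₁) = N(-0.47) = 0.3192
P = 270·0.9743·0.4602 − 300·0.9743·0.3192 = 121.0607 − 93.2990 = 27.7617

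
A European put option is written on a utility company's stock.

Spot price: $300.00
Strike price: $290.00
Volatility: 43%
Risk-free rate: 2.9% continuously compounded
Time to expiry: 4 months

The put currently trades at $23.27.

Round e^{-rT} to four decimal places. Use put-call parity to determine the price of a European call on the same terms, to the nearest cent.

e^(−rT) = e^(−0.029·0.3333) = 0.9904
Put-call parity: C − P = S − K·e^(−rT) = 300 − 290·0.9904 = 300 − 287.2160 = 12.7840
C = P + (C − P) = 23.27 + (12.7840) = 36.0540

$36.05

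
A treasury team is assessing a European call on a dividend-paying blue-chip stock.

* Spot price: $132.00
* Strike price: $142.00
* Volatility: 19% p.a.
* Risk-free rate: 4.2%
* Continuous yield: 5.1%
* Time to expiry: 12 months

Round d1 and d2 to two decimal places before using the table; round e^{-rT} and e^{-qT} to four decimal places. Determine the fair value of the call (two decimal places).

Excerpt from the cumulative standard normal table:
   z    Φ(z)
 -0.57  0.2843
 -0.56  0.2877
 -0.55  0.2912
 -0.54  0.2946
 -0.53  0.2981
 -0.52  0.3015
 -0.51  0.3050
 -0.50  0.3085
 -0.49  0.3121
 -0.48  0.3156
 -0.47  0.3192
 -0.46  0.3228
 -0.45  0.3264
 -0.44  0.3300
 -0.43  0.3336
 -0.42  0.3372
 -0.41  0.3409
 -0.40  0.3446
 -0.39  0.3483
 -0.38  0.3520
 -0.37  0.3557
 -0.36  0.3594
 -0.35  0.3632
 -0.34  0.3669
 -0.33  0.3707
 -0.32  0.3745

$5.43

σ√T = 0.19 × 1.0000 = 0.1900
d₁ = [ln(132/142) + (0.042 − 0.051 + ½·0.19²)·1] / (σ√T) = (-0.0730 + 0.0091) / 0.1900 = -0.3367 → -0.34
d₂ = -0.3367 − 0.1900 = -0.5267 → -0.53
exp(−qT) = exp(−0.051·1) = 0.9503;  exp(−rT) = exp(−0.042·1) = 0.9589
N(d₁) = N(-0.34) = 0.3669;  N(d₂) = N(-0.53) = 0.2981
C = 132·0.9503·0.3669 − 142·0.9589·0.2981 = 46.0238 − 40.5904 = 5.4334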